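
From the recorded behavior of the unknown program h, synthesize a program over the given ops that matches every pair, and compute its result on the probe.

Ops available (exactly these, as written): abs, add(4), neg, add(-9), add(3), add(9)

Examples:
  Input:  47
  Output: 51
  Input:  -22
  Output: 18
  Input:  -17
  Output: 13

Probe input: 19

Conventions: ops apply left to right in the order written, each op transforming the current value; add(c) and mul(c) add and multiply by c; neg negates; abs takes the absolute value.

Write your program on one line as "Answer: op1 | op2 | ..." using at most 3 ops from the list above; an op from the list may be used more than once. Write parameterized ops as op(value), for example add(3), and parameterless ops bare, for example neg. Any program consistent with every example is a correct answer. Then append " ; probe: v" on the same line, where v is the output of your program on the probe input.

add(4) | abs ; probe: 23

Check, running the answer program on each example:
  47 -> 51 -> 51
  -22 -> -18 -> 18
  -17 -> -13 -> 13
  probe: 19 -> 23 -> 23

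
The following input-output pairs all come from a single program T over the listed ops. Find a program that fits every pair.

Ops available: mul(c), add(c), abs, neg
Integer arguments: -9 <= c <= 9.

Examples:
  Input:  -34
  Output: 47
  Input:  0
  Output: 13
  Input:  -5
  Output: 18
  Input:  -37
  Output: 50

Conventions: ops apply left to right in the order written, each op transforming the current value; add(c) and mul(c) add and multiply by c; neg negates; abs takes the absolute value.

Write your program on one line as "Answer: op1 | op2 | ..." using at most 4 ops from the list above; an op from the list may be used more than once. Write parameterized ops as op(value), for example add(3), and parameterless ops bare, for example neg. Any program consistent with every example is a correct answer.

abs | add(2) | add(3) | add(8)

Check, running the answer program on each example:
  -34 -> 34 -> 36 -> 39 -> 47
  0 -> 0 -> 2 -> 5 -> 13
  -5 -> 5 -> 7 -> 10 -> 18
  -37 -> 37 -> 39 -> 42 -> 50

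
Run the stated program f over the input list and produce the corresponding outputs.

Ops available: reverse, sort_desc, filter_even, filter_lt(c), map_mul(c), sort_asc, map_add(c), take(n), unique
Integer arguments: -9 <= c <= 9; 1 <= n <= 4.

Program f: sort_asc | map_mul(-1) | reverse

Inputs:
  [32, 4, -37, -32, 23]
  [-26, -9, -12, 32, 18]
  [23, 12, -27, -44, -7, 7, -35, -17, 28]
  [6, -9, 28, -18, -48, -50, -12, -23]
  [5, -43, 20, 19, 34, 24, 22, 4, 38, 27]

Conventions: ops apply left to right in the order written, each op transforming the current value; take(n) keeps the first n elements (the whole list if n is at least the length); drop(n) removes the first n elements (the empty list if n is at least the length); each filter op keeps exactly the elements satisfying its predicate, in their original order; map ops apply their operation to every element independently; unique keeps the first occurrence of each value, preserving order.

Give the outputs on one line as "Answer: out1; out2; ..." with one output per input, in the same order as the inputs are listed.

[-32, -23, -4, 32, 37]; [-32, -18, 9, 12, 26]; [-28, -23, -12, -7, 7, 17, 27, 35, 44]; [-28, -6, 9, 12, 18, 23, 48, 50]; [-38, -34, -27, -24, -22, -20, -19, -5, -4, 43]

Execution, op by op:
  [32, 4, -37, -32, 23] -> [-37, -32, 4, 23, 32] -> [37, 32, -4, -23, -32] -> [-32, -23, -4, 32, 37]
  [-26, -9, -12, 32, 18] -> [-26, -12, -9, 18, 32] -> [26, 12, 9, -18, -32] -> [-32, -18, 9, 12, 26]
  [23, 12, -27, -44, -7, 7, -35, -17, 28] -> [-44, -35, -27, -17, -7, 7, 12, 23, 28] -> [44, 35, 27, 17, 7, -7, -12, -23, -28] -> [-28, -23, -12, -7, 7, 17, 27, 35, 44]
  [6, -9, 28, -18, -48, -50, -12, -23] -> [-50, -48, -23, -18, -12, -9, 6, 28] -> [50, 48, 23, 18, 12, 9, -6, -28] -> [-28, -6, 9, 12, 18, 23, 48, 50]
  [5, -43, 20, 19, 34, 24, 22, 4, 38, 27] -> [-43, 4, 5, 19, 20, 22, 24, 27, 34, 38] -> [43, -4, -5, -19, -20, -22, -24, -27, -34, -38] -> [-38, -34, -27, -24, -22, -20, -19, -5, -4, 43]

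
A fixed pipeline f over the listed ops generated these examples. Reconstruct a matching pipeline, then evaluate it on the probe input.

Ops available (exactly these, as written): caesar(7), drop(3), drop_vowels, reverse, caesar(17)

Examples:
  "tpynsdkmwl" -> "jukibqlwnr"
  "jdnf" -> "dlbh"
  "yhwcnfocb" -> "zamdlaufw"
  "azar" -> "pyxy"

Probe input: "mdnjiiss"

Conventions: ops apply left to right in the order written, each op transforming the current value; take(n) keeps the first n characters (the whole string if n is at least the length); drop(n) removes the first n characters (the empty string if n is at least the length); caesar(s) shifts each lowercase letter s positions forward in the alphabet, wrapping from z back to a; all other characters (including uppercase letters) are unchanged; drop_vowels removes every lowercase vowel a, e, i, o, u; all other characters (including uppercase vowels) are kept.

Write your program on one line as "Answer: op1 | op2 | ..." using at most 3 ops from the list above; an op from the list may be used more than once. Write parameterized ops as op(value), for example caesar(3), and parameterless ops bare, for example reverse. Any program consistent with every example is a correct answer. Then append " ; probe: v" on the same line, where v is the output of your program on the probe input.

caesar(7) | reverse | caesar(17) ; probe: "qqgghlbk"

Check, running the answer program on each example:
  "tpynsdkmwl" -> "awfuzkrtds" -> "sdtrkzufwa" -> "jukibqlwnr"
  "jdnf" -> "qkum" -> "mukq" -> "dlbh"
  "yhwcnfocb" -> "fodjumvji" -> "ijvmujdof" -> "zamdlaufw"
  "azar" -> "hghy" -> "yhgh" -> "pyxy"
  probe: "mdnjiiss" -> "tkuqppzz" -> "zzppqukt" -> "qqgghlbk"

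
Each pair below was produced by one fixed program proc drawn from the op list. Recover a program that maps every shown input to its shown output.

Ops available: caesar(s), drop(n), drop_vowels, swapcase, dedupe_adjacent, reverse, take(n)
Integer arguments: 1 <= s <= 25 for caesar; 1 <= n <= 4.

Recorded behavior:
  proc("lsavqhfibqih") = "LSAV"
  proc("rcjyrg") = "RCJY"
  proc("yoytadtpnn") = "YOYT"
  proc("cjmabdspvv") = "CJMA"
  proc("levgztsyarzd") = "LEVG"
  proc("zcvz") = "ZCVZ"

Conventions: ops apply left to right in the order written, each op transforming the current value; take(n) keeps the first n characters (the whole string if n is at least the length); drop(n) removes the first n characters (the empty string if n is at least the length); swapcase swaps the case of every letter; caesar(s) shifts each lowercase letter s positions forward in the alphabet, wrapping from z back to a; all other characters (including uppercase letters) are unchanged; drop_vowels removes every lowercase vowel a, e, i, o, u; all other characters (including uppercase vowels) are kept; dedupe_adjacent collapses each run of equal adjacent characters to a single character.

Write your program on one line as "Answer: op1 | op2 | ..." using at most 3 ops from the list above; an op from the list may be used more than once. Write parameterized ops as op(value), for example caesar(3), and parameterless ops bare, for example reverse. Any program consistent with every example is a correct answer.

dedupe_adjacent | swapcase | take(4)

Check, running the answer program on each example:
  "lsavqhfibqih" -> "lsavqhfibqih" -> "LSAVQHFIBQIH" -> "LSAV"
  "rcjyrg" -> "rcjyrg" -> "RCJYRG" -> "RCJY"
  "yoytadtpnn" -> "yoytadtpn" -> "YOYTADTPN" -> "YOYT"
  "cjmabdspvv" -> "cjmabdspv" -> "CJMABDSPV" -> "CJMA"
  "levgztsyarzd" -> "levgztsyarzd" -> "LEVGZTSYARZD" -> "LEVG"
  "zcvz" -> "zcvz" -> "ZCVZ" -> "ZCVZ"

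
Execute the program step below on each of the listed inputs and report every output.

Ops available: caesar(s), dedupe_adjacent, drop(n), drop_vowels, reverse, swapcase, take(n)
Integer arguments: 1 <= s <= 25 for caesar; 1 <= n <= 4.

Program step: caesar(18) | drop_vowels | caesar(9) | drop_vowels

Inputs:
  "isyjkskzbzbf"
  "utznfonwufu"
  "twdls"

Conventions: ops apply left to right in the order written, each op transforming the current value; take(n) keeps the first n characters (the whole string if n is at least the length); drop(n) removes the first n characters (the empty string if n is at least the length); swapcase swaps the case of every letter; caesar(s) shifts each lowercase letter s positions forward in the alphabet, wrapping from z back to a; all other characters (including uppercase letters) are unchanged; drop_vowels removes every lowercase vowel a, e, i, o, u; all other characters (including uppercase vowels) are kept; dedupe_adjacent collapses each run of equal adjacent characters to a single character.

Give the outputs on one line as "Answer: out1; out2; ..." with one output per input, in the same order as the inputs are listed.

"tzkltlccg"; "vgpvgv"; "mt"

Execution, op by op:
  "isyjkskzbzbf" -> "akqbckcrtrtx" -> "kqbckcrtrtx" -> "tzkltlacacg" -> "tzkltlccg"
  "utznfonwufu" -> "mlrfxgfomxm" -> "mlrfxgfmxm" -> "vuaogpovgv" -> "vgpvgv"
  "twdls" -> "lovdk" -> "lvdk" -> "uemt" -> "mt"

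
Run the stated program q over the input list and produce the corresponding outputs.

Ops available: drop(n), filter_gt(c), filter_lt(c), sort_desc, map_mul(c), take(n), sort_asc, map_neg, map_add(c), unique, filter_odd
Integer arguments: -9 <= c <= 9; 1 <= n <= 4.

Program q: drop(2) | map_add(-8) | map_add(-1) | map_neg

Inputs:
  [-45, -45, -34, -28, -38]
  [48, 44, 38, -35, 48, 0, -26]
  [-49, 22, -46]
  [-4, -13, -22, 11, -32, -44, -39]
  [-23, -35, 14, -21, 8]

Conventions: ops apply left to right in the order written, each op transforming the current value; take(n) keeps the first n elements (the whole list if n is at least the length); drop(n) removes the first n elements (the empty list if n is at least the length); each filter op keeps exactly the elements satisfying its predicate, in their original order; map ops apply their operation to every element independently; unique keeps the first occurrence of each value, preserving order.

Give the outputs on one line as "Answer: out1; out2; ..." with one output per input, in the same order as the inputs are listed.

Execution, op by op:
  [-45, -45, -34, -28, -38] -> [-34, -28, -38] -> [-42, -36, -46] -> [-43, -37, -47] -> [43, 37, 47]
  [48, 44, 38, -35, 48, 0, -26] -> [38, -35, 48, 0, -26] -> [30, -43, 40, -8, -34] -> [29, -44, 39, -9, -35] -> [-29, 44, -39, 9, 35]
  [-49, 22, -46] -> [-46] -> [-54] -> [-55] -> [55]
  [-4, -13, -22, 11, -32, -44, -39] -> [-22, 11, -32, -44, -39] -> [-30, 3, -40, -52, -47] -> [-31, 2, -41, -53, -48] -> [31, -2, 41, 53, 48]
  [-23, -35, 14, -21, 8] -> [14, -21, 8] -> [6, -29, 0] -> [5, -30, -1] -> [-5, 30, 1]

[43, 37, 47]; [-29, 44, -39, 9, 35]; [55]; [31, -2, 41, 53, 48]; [-5, 30, 1]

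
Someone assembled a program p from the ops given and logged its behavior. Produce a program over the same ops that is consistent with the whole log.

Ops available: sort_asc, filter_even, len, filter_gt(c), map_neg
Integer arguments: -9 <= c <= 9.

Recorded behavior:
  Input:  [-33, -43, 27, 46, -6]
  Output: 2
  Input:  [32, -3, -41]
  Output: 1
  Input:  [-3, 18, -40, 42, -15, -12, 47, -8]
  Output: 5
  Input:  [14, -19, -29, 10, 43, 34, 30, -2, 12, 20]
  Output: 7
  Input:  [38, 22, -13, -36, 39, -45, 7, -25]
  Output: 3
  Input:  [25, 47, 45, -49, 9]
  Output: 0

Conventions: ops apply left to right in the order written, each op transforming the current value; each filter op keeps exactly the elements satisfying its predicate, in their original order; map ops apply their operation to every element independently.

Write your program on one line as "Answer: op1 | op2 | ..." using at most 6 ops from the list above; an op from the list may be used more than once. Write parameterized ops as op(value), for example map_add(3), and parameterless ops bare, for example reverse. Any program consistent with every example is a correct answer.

filter_even | sort_asc | map_neg | sort_asc | len

Check, running the answer program on each example:
  [-33, -43, 27, 46, -6] -> [46, -6] -> [-6, 46] -> [6, -46] -> [-46, 6] -> 2
  [32, -3, -41] -> [32] -> [32] -> [-32] -> [-32] -> 1
  [-3, 18, -40, 42, -15, -12, 47, -8] -> [18, -40, 42, -12, -8] -> [-40, -12, -8, 18, 42] -> [40, 12, 8, -18, -42] -> [-42, -18, 8, 12, 40] -> 5
  [14, -19, -29, 10, 43, 34, 30, -2, 12, 20] -> [14, 10, 34, 30, -2, 12, 20] -> [-2, 10, 12, 14, 20, 30, 34] -> [2, -10, -12, -14, -20, -30, -34] -> [-34, -30, -20, -14, -12, -10, 2] -> 7
  [38, 22, -13, -36, 39, -45, 7, -25] -> [38, 22, -36] -> [-36, 22, 38] -> [36, -22, -38] -> [-38, -22, 36] -> 3
  [25, 47, 45, -49, 9] -> [] -> [] -> [] -> [] -> 0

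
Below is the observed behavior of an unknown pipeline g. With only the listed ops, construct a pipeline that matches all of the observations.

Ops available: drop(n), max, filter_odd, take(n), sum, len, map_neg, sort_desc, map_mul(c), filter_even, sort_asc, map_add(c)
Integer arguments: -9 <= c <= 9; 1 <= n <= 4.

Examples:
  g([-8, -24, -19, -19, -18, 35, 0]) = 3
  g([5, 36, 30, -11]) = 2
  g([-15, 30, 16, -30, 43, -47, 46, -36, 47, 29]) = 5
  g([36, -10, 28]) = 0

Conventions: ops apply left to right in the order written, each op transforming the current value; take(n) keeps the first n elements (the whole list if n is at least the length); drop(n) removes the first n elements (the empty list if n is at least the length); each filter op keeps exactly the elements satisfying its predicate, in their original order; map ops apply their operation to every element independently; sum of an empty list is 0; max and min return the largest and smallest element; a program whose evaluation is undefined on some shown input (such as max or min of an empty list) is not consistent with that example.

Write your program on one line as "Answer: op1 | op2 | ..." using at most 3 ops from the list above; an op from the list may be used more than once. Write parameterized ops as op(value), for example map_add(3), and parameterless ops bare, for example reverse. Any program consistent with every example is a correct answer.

filter_odd | sort_asc | len

Check, running the answer program on each example:
  [-8, -24, -19, -19, -18, 35, 0] -> [-19, -19, 35] -> [-19, -19, 35] -> 3
  [5, 36, 30, -11] -> [5, -11] -> [-11, 5] -> 2
  [-15, 30, 16, -30, 43, -47, 46, -36, 47, 29] -> [-15, 43, -47, 47, 29] -> [-47, -15, 29, 43, 47] -> 5
  [36, -10, 28] -> [] -> [] -> 0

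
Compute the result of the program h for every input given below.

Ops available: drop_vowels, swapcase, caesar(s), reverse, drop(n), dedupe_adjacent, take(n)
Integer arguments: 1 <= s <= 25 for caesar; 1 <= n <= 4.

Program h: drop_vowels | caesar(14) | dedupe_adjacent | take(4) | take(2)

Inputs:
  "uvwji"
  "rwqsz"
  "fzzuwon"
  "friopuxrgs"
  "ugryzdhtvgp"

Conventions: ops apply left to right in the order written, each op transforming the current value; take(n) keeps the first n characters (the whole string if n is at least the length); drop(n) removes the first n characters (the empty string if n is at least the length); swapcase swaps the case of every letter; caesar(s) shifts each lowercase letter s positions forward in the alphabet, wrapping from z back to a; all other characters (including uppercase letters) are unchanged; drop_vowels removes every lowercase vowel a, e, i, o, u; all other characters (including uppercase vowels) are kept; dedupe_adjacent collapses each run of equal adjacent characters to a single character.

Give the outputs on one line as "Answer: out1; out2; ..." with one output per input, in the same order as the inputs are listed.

"jk"; "fk"; "tn"; "tf"; "uf"

Execution, op by op:
  "uvwji" -> "vwj" -> "jkx" -> "jkx" -> "jkx" -> "jk"
  "rwqsz" -> "rwqsz" -> "fkegn" -> "fkegn" -> "fkeg" -> "fk"
  "fzzuwon" -> "fzzwn" -> "tnnkb" -> "tnkb" -> "tnkb" -> "tn"
  "friopuxrgs" -> "frpxrgs" -> "tfdlfug" -> "tfdlfug" -> "tfdl" -> "tf"
  "ugryzdhtvgp" -> "gryzdhtvgp" -> "ufmnrvhjud" -> "ufmnrvhjud" -> "ufmn" -> "uf"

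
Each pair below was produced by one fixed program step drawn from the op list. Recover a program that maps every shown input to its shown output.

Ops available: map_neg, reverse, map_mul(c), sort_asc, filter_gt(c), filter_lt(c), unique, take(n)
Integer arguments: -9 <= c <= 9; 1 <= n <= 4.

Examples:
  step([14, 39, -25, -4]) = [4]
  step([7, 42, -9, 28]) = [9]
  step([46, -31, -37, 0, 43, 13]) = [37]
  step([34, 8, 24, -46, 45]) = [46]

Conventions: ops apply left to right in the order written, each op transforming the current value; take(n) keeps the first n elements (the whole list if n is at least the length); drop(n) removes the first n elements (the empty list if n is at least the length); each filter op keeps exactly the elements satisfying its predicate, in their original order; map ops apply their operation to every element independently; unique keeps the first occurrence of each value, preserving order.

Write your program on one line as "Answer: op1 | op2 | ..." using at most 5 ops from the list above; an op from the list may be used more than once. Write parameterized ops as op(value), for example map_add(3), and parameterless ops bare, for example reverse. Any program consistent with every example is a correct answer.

map_neg | reverse | filter_gt(1) | take(1)

Check, running the answer program on each example:
  [14, 39, -25, -4] -> [-14, -39, 25, 4] -> [4, 25, -39, -14] -> [4, 25] -> [4]
  [7, 42, -9, 28] -> [-7, -42, 9, -28] -> [-28, 9, -42, -7] -> [9] -> [9]
  [46, -31, -37, 0, 43, 13] -> [-46, 31, 37, 0, -43, -13] -> [-13, -43, 0, 37, 31, -46] -> [37, 31] -> [37]
  [34, 8, 24, -46, 45] -> [-34, -8, -24, 46, -45] -> [-45, 46, -24, -8, -34] -> [46] -> [46]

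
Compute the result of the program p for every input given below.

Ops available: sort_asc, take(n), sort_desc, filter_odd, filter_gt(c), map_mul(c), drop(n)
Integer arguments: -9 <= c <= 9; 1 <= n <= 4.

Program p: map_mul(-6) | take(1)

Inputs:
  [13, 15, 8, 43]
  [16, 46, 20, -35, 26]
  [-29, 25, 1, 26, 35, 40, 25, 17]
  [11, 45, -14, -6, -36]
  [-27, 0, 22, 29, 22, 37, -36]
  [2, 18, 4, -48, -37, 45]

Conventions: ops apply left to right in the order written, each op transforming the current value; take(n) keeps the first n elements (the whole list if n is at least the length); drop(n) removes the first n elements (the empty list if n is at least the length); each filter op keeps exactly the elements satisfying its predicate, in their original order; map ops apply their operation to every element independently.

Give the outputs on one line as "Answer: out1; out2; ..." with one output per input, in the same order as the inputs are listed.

Execution, op by op:
  [13, 15, 8, 43] -> [-78, -90, -48, -258] -> [-78]
  [16, 46, 20, -35, 26] -> [-96, -276, -120, 210, -156] -> [-96]
  [-29, 25, 1, 26, 35, 40, 25, 17] -> [174, -150, -6, -156, -210, -240, -150, -102] -> [174]
  [11, 45, -14, -6, -36] -> [-66, -270, 84, 36, 216] -> [-66]
  [-27, 0, 22, 29, 22, 37, -36] -> [162, 0, -132, -174, -132, -222, 216] -> [162]
  [2, 18, 4, -48, -37, 45] -> [-12, -108, -24, 288, 222, -270] -> [-12]

[-78]; [-96]; [174]; [-66]; [162]; [-12]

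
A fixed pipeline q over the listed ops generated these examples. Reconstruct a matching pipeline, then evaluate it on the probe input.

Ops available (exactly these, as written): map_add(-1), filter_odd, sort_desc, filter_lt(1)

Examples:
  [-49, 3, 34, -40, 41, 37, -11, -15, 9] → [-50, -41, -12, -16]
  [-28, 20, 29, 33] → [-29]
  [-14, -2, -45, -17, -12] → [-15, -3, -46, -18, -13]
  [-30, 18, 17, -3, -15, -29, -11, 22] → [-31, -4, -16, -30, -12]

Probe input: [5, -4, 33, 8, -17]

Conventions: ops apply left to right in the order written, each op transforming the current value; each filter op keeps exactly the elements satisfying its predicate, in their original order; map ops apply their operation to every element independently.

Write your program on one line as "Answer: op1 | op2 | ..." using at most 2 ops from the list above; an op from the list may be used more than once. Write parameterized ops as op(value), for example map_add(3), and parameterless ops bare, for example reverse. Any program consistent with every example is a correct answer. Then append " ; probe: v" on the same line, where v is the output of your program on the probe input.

filter_lt(1) | map_add(-1) ; probe: [-5, -18]

Check, running the answer program on each example:
  [-49, 3, 34, -40, 41, 37, -11, -15, 9] -> [-49, -40, -11, -15] -> [-50, -41, -12, -16]
  [-28, 20, 29, 33] -> [-28] -> [-29]
  [-14, -2, -45, -17, -12] -> [-14, -2, -45, -17, -12] -> [-15, -3, -46, -18, -13]
  [-30, 18, 17, -3, -15, -29, -11, 22] -> [-30, -3, -15, -29, -11] -> [-31, -4, -16, -30, -12]
  probe: [5, -4, 33, 8, -17] -> [-4, -17] -> [-5, -18]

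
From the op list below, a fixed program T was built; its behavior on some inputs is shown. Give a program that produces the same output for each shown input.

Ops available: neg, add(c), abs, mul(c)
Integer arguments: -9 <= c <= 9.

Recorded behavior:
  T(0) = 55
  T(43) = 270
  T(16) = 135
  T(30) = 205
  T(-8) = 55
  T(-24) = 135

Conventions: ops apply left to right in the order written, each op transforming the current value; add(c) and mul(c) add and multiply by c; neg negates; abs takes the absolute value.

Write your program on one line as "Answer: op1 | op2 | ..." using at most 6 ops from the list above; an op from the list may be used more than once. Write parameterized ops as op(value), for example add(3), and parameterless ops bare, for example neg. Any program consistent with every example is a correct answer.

add(4) | neg | abs | add(9) | add(-2) | mul(5)

Check, running the answer program on each example:
  0 -> 4 -> -4 -> 4 -> 13 -> 11 -> 55
  43 -> 47 -> -47 -> 47 -> 56 -> 54 -> 270
  16 -> 20 -> -20 -> 20 -> 29 -> 27 -> 135
  30 -> 34 -> -34 -> 34 -> 43 -> 41 -> 205
  -8 -> -4 -> 4 -> 4 -> 13 -> 11 -> 55
  -24 -> -20 -> 20 -> 20 -> 29 -> 27 -> 135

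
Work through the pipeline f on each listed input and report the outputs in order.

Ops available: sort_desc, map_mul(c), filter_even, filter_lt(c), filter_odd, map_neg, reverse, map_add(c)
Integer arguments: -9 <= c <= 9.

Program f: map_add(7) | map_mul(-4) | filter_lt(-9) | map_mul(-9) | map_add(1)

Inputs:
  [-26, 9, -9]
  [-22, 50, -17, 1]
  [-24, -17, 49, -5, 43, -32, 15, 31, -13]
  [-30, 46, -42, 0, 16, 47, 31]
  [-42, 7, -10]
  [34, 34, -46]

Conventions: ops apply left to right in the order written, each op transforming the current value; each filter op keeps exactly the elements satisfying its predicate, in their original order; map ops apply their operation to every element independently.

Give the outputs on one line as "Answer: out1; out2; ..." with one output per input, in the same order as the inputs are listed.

Execution, op by op:
  [-26, 9, -9] -> [-19, 16, -2] -> [76, -64, 8] -> [-64] -> [576] -> [577]
  [-22, 50, -17, 1] -> [-15, 57, -10, 8] -> [60, -228, 40, -32] -> [-228, -32] -> [2052, 288] -> [2053, 289]
  [-24, -17, 49, -5, 43, -32, 15, 31, -13] -> [-17, -10, 56, 2, 50, -25, 22, 38, -6] -> [68, 40, -224, -8, -200, 100, -88, -152, 24] -> [-224, -200, -88, -152] -> [2016, 1800, 792, 1368] -> [2017, 1801, 793, 1369]
  [-30, 46, -42, 0, 16, 47, 31] -> [-23, 53, -35, 7, 23, 54, 38] -> [92, -212, 140, -28, -92, -216, -152] -> [-212, -28, -92, -216, -152] -> [1908, 252, 828, 1944, 1368] -> [1909, 253, 829, 1945, 1369]
  [-42, 7, -10] -> [-35, 14, -3] -> [140, -56, 12] -> [-56] -> [504] -> [505]
  [34, 34, -46] -> [41, 41, -39] -> [-164, -164, 156] -> [-164, -164] -> [1476, 1476] -> [1477, 1477]

[577]; [2053, 289]; [2017, 1801, 793, 1369]; [1909, 253, 829, 1945, 1369]; [505]; [1477, 1477]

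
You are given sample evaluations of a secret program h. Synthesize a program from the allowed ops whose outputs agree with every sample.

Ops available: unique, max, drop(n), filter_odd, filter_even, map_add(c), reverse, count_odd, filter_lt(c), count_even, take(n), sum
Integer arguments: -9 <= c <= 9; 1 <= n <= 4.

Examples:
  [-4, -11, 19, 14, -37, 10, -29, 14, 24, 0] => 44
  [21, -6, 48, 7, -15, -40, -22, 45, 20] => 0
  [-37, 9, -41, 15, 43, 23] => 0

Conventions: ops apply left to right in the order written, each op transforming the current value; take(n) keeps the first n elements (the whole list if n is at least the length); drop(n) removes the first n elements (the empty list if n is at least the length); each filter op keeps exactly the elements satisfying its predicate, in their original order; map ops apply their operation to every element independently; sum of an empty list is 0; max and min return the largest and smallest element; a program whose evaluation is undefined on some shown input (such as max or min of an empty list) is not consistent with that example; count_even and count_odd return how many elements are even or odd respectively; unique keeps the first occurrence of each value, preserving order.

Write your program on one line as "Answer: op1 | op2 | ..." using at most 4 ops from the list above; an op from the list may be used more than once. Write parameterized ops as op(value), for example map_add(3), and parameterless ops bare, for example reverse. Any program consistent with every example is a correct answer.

unique | filter_even | sum

Check, running the answer program on each example:
  [-4, -11, 19, 14, -37, 10, -29, 14, 24, 0] -> [-4, -11, 19, 14, -37, 10, -29, 24, 0] -> [-4, 14, 10, 24, 0] -> 44
  [21, -6, 48, 7, -15, -40, -22, 45, 20] -> [21, -6, 48, 7, -15, -40, -22, 45, 20] -> [-6, 48, -40, -22, 20] -> 0
  [-37, 9, -41, 15, 43, 23] -> [-37, 9, -41, 15, 43, 23] -> [] -> 0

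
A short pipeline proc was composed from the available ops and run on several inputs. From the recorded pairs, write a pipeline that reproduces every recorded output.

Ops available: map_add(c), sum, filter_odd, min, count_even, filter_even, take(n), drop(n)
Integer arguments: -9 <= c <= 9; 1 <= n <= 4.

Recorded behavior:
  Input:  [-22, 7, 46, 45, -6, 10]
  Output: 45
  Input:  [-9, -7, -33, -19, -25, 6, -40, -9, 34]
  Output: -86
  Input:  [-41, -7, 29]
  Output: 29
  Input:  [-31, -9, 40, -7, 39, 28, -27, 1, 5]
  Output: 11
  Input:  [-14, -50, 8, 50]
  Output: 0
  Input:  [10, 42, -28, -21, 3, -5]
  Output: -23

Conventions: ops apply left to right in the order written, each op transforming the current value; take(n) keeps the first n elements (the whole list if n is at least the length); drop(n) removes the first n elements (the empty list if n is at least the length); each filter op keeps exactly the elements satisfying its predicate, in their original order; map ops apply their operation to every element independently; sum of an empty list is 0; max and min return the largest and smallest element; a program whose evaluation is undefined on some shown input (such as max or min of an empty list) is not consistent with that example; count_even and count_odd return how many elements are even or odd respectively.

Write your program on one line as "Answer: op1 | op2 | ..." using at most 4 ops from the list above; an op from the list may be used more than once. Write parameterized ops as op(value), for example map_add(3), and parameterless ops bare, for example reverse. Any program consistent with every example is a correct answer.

drop(1) | drop(1) | filter_odd | sum

Check, running the answer program on each example:
  [-22, 7, 46, 45, -6, 10] -> [7, 46, 45, -6, 10] -> [46, 45, -6, 10] -> [45] -> 45
  [-9, -7, -33, -19, -25, 6, -40, -9, 34] -> [-7, -33, -19, -25, 6, -40, -9, 34] -> [-33, -19, -25, 6, -40, -9, 34] -> [-33, -19, -25, -9] -> -86
  [-41, -7, 29] -> [-7, 29] -> [29] -> [29] -> 29
  [-31, -9, 40, -7, 39, 28, -27, 1, 5] -> [-9, 40, -7, 39, 28, -27, 1, 5] -> [40, -7, 39, 28, -27, 1, 5] -> [-7, 39, -27, 1, 5] -> 11
  [-14, -50, 8, 50] -> [-50, 8, 50] -> [8, 50] -> [] -> 0
  [10, 42, -28, -21, 3, -5] -> [42, -28, -21, 3, -5] -> [-28, -21, 3, -5] -> [-21, 3, -5] -> -23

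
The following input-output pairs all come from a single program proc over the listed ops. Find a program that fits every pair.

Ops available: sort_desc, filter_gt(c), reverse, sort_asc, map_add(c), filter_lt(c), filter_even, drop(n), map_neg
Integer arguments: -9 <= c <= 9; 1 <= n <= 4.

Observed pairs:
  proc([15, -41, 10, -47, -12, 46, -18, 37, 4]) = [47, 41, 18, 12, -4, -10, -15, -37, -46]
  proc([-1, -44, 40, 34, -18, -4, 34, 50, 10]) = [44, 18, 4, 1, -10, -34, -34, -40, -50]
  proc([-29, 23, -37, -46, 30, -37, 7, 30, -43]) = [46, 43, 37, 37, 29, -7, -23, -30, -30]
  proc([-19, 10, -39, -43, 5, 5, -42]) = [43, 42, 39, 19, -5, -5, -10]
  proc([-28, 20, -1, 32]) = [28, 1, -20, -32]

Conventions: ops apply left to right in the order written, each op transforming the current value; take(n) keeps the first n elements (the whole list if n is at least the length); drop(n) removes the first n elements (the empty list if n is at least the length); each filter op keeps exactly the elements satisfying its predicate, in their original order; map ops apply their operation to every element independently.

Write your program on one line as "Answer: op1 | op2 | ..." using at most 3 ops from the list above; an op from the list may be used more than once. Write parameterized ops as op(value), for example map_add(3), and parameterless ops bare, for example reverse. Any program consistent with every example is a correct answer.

sort_desc | sort_asc | map_neg

Check, running the answer program on each example:
  [15, -41, 10, -47, -12, 46, -18, 37, 4] -> [46, 37, 15, 10, 4, -12, -18, -41, -47] -> [-47, -41, -18, -12, 4, 10, 15, 37, 46] -> [47, 41, 18, 12, -4, -10, -15, -37, -46]
  [-1, -44, 40, 34, -18, -4, 34, 50, 10] -> [50, 40, 34, 34, 10, -1, -4, -18, -44] -> [-44, -18, -4, -1, 10, 34, 34, 40, 50] -> [44, 18, 4, 1, -10, -34, -34, -40, -50]
  [-29, 23, -37, -46, 30, -37, 7, 30, -43] -> [30, 30, 23, 7, -29, -37, -37, -43, -46] -> [-46, -43, -37, -37, -29, 7, 23, 30, 30] -> [46, 43, 37, 37, 29, -7, -23, -30, -30]
  [-19, 10, -39, -43, 5, 5, -42] -> [10, 5, 5, -19, -39, -42, -43] -> [-43, -42, -39, -19, 5, 5, 10] -> [43, 42, 39, 19, -5, -5, -10]
  [-28, 20, -1, 32] -> [32, 20, -1, -28] -> [-28, -1, 20, 32] -> [28, 1, -20, -32]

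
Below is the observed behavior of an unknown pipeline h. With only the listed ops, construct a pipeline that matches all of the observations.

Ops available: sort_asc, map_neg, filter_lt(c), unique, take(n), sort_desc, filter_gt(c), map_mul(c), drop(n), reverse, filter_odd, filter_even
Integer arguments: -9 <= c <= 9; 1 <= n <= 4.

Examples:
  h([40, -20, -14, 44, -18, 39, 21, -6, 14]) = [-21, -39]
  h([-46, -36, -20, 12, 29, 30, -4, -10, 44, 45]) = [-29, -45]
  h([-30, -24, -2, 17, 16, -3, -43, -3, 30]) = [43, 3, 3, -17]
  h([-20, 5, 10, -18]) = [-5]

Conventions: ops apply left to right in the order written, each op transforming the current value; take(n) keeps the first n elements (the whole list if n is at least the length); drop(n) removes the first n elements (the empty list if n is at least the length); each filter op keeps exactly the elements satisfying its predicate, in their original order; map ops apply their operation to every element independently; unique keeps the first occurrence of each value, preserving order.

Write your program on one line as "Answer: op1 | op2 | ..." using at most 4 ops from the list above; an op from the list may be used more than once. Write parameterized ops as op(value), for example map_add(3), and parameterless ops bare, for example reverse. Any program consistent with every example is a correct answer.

filter_odd | reverse | map_neg | sort_desc

Check, running the answer program on each example:
  [40, -20, -14, 44, -18, 39, 21, -6, 14] -> [39, 21] -> [21, 39] -> [-21, -39] -> [-21, -39]
  [-46, -36, -20, 12, 29, 30, -4, -10, 44, 45] -> [29, 45] -> [45, 29] -> [-45, -29] -> [-29, -45]
  [-30, -24, -2, 17, 16, -3, -43, -3, 30] -> [17, -3, -43, -3] -> [-3, -43, -3, 17] -> [3, 43, 3, -17] -> [43, 3, 3, -17]
  [-20, 5, 10, -18] -> [5] -> [5] -> [-5] -> [-5]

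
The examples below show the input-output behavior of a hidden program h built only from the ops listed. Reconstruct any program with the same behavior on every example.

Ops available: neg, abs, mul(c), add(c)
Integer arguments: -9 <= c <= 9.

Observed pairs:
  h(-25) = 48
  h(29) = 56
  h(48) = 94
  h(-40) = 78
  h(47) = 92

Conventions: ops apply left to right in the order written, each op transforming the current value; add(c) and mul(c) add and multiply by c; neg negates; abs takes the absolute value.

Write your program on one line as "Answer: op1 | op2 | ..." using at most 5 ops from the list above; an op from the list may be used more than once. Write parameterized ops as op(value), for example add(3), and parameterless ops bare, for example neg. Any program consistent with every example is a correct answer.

abs | mul(2) | add(1) | add(1) | add(-4)

Check, running the answer program on each example:
  -25 -> 25 -> 50 -> 51 -> 52 -> 48
  29 -> 29 -> 58 -> 59 -> 60 -> 56
  48 -> 48 -> 96 -> 97 -> 98 -> 94
  -40 -> 40 -> 80 -> 81 -> 82 -> 78
  47 -> 47 -> 94 -> 95 -> 96 -> 92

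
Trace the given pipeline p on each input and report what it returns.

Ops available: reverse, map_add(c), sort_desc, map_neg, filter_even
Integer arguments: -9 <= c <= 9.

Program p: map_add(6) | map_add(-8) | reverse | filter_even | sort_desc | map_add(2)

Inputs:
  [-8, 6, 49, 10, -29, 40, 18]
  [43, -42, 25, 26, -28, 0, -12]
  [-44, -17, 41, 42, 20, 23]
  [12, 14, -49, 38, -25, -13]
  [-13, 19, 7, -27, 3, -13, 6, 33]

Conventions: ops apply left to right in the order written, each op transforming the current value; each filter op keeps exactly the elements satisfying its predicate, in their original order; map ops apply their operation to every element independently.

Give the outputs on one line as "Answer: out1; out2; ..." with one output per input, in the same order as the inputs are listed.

[40, 18, 10, 6, -8]; [26, 0, -12, -28, -42]; [42, 20, -44]; [38, 14, 12]; [6]

Execution, op by op:
  [-8, 6, 49, 10, -29, 40, 18] -> [-2, 12, 55, 16, -23, 46, 24] -> [-10, 4, 47, 8, -31, 38, 16] -> [16, 38, -31, 8, 47, 4, -10] -> [16, 38, 8, 4, -10] -> [38, 16, 8, 4, -10] -> [40, 18, 10, 6, -8]
  [43, -42, 25, 26, -28, 0, -12] -> [49, -36, 31, 32, -22, 6, -6] -> [41, -44, 23, 24, -30, -2, -14] -> [-14, -2, -30, 24, 23, -44, 41] -> [-14, -2, -30, 24, -44] -> [24, -2, -14, -30, -44] -> [26, 0, -12, -28, -42]
  [-44, -17, 41, 42, 20, 23] -> [-38, -11, 47, 48, 26, 29] -> [-46, -19, 39, 40, 18, 21] -> [21, 18, 40, 39, -19, -46] -> [18, 40, -46] -> [40, 18, -46] -> [42, 20, -44]
  [12, 14, -49, 38, -25, -13] -> [18, 20, -43, 44, -19, -7] -> [10, 12, -51, 36, -27, -15] -> [-15, -27, 36, -51, 12, 10] -> [36, 12, 10] -> [36, 12, 10] -> [38, 14, 12]
  [-13, 19, 7, -27, 3, -13, 6, 33] -> [-7, 25, 13, -21, 9, -7, 12, 39] -> [-15, 17, 5, -29, 1, -15, 4, 31] -> [31, 4, -15, 1, -29, 5, 17, -15] -> [4] -> [4] -> [6]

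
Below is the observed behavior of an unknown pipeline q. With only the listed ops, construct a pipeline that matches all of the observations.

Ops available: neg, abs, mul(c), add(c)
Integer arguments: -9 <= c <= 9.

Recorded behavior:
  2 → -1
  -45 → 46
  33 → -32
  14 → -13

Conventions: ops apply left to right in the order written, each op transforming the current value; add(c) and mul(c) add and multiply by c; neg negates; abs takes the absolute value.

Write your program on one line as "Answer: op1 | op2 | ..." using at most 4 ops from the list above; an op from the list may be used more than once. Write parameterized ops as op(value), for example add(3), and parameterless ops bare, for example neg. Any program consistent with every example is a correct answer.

add(-8) | add(7) | neg

Check, running the answer program on each example:
  2 -> -6 -> 1 -> -1
  -45 -> -53 -> -46 -> 46
  33 -> 25 -> 32 -> -32
  14 -> 6 -> 13 -> -13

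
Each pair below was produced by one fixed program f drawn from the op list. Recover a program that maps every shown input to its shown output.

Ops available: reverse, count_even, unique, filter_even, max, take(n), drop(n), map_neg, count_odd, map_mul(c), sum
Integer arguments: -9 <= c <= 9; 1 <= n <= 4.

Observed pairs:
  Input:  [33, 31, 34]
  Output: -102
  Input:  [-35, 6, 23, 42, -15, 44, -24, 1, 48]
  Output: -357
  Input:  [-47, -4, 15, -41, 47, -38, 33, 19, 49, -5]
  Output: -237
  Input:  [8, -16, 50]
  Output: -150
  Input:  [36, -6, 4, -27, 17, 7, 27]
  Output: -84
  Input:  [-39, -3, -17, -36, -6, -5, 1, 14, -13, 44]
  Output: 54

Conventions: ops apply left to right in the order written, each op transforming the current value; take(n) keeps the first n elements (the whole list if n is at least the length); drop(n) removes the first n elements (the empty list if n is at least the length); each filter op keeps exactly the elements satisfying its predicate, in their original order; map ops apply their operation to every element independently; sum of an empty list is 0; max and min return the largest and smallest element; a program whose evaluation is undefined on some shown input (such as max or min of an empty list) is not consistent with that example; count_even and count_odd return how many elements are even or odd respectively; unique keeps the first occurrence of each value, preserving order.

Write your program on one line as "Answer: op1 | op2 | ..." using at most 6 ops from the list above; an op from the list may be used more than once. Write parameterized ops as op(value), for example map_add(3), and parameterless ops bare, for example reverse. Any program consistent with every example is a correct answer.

drop(1) | drop(1) | map_neg | map_mul(-3) | map_neg | sum

Check, running the answer program on each example:
  [33, 31, 34] -> [31, 34] -> [34] -> [-34] -> [102] -> [-102] -> -102
  [-35, 6, 23, 42, -15, 44, -24, 1, 48] -> [6, 23, 42, -15, 44, -24, 1, 48] -> [23, 42, -15, 44, -24, 1, 48] -> [-23, -42, 15, -44, 24, -1, -48] -> [69, 126, -45, 132, -72, 3, 144] -> [-69, -126, 45, -132, 72, -3, -144] -> -357
  [-47, -4, 15, -41, 47, -38, 33, 19, 49, -5] -> [-4, 15, -41, 47, -38, 33, 19, 49, -5] -> [15, -41, 47, -38, 33, 19, 49, -5] -> [-15, 41, -47, 38, -33, -19, -49, 5] -> [45, -123, 141, -114, 99, 57, 147, -15] -> [-45, 123, -141, 114, -99, -57, -147, 15] -> -237
  [8, -16, 50] -> [-16, 50] -> [50] -> [-50] -> [150] -> [-150] -> -150
  [36, -6, 4, -27, 17, 7, 27] -> [-6, 4, -27, 17, 7, 27] -> [4, -27, 17, 7, 27] -> [-4, 27, -17, -7, -27] -> [12, -81, 51, 21, 81] -> [-12, 81, -51, -21, -81] -> -84
  [-39, -3, -17, -36, -6, -5, 1, 14, -13, 44] -> [-3, -17, -36, -6, -5, 1, 14, -13, 44] -> [-17, -36, -6, -5, 1, 14, -13, 44] -> [17, 36, 6, 5, -1, -14, 13, -44] -> [-51, -108, -18, -15, 3, 42, -39, 132] -> [51, 108, 18, 15, -3, -42, 39, -132] -> 54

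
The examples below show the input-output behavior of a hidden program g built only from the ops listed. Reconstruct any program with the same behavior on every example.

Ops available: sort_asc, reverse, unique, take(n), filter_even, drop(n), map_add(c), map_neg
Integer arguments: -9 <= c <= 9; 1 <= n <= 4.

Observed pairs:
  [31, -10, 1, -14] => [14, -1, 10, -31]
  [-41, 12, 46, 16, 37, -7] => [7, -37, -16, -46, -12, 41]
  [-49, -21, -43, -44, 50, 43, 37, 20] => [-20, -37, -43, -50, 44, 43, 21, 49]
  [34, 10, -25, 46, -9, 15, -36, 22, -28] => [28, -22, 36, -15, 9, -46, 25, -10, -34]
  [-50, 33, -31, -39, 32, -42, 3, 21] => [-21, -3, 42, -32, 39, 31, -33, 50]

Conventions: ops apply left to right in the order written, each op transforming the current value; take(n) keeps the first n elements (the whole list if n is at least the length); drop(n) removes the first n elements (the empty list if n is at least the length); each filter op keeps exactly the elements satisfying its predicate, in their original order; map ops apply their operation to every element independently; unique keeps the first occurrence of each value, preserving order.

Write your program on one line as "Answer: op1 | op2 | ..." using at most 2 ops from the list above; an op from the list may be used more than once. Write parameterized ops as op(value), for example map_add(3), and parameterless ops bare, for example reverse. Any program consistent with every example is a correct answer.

map_neg | reverse

Check, running the answer program on each example:
  [31, -10, 1, -14] -> [-31, 10, -1, 14] -> [14, -1, 10, -31]
  [-41, 12, 46, 16, 37, -7] -> [41, -12, -46, -16, -37, 7] -> [7, -37, -16, -46, -12, 41]
  [-49, -21, -43, -44, 50, 43, 37, 20] -> [49, 21, 43, 44, -50, -43, -37, -20] -> [-20, -37, -43, -50, 44, 43, 21, 49]
  [34, 10, -25, 46, -9, 15, -36, 22, -28] -> [-34, -10, 25, -46, 9, -15, 36, -22, 28] -> [28, -22, 36, -15, 9, -46, 25, -10, -34]
  [-50, 33, -31, -39, 32, -42, 3, 21] -> [50, -33, 31, 39, -32, 42, -3, -21] -> [-21, -3, 42, -32, 39, 31, -33, 50]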